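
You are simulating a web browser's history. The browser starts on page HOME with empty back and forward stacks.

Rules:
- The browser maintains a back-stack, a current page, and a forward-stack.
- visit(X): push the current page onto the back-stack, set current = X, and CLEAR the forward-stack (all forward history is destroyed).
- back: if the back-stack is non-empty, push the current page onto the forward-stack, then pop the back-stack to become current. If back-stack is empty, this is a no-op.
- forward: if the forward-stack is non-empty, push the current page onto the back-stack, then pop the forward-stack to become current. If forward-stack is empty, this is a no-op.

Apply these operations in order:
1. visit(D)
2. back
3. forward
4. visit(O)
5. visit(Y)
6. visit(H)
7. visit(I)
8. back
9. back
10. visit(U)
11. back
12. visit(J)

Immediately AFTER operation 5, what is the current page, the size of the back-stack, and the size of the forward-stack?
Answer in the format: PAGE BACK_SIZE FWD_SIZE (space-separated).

After 1 (visit(D)): cur=D back=1 fwd=0
After 2 (back): cur=HOME back=0 fwd=1
After 3 (forward): cur=D back=1 fwd=0
After 4 (visit(O)): cur=O back=2 fwd=0
After 5 (visit(Y)): cur=Y back=3 fwd=0

Y 3 0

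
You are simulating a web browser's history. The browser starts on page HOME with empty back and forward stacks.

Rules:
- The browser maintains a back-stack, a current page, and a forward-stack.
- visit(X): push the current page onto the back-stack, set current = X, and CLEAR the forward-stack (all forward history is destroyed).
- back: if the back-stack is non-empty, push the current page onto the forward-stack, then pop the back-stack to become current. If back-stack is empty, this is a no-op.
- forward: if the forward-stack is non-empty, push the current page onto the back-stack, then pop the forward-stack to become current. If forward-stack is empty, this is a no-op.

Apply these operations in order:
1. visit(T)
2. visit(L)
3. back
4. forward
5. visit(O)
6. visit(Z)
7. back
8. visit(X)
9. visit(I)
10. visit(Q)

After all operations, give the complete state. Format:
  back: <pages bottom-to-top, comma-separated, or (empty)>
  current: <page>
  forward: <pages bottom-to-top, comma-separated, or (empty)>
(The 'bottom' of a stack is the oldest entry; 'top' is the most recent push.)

After 1 (visit(T)): cur=T back=1 fwd=0
After 2 (visit(L)): cur=L back=2 fwd=0
After 3 (back): cur=T back=1 fwd=1
After 4 (forward): cur=L back=2 fwd=0
After 5 (visit(O)): cur=O back=3 fwd=0
After 6 (visit(Z)): cur=Z back=4 fwd=0
After 7 (back): cur=O back=3 fwd=1
After 8 (visit(X)): cur=X back=4 fwd=0
After 9 (visit(I)): cur=I back=5 fwd=0
After 10 (visit(Q)): cur=Q back=6 fwd=0

Answer: back: HOME,T,L,O,X,I
current: Q
forward: (empty)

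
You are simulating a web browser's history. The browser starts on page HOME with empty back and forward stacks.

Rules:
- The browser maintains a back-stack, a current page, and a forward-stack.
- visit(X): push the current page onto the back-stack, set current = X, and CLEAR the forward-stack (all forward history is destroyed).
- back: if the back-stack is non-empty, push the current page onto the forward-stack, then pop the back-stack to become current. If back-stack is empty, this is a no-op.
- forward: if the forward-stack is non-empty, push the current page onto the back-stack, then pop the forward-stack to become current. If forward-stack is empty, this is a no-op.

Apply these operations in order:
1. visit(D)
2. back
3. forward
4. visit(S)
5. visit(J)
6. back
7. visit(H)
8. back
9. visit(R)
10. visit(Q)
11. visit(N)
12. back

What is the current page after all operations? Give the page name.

After 1 (visit(D)): cur=D back=1 fwd=0
After 2 (back): cur=HOME back=0 fwd=1
After 3 (forward): cur=D back=1 fwd=0
After 4 (visit(S)): cur=S back=2 fwd=0
After 5 (visit(J)): cur=J back=3 fwd=0
After 6 (back): cur=S back=2 fwd=1
After 7 (visit(H)): cur=H back=3 fwd=0
After 8 (back): cur=S back=2 fwd=1
After 9 (visit(R)): cur=R back=3 fwd=0
After 10 (visit(Q)): cur=Q back=4 fwd=0
After 11 (visit(N)): cur=N back=5 fwd=0
After 12 (back): cur=Q back=4 fwd=1

Answer: Q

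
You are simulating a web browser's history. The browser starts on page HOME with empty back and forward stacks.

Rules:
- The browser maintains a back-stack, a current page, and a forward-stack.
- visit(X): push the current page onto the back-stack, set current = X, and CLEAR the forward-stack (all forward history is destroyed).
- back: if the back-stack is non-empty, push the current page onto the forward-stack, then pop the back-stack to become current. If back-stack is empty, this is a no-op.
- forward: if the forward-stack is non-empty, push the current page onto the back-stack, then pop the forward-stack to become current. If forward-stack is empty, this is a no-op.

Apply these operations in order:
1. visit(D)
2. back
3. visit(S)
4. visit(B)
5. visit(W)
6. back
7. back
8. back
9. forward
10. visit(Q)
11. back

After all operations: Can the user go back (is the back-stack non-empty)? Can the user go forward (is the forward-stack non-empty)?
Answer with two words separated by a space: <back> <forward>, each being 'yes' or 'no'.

After 1 (visit(D)): cur=D back=1 fwd=0
After 2 (back): cur=HOME back=0 fwd=1
After 3 (visit(S)): cur=S back=1 fwd=0
After 4 (visit(B)): cur=B back=2 fwd=0
After 5 (visit(W)): cur=W back=3 fwd=0
After 6 (back): cur=B back=2 fwd=1
After 7 (back): cur=S back=1 fwd=2
After 8 (back): cur=HOME back=0 fwd=3
After 9 (forward): cur=S back=1 fwd=2
After 10 (visit(Q)): cur=Q back=2 fwd=0
After 11 (back): cur=S back=1 fwd=1

Answer: yes yes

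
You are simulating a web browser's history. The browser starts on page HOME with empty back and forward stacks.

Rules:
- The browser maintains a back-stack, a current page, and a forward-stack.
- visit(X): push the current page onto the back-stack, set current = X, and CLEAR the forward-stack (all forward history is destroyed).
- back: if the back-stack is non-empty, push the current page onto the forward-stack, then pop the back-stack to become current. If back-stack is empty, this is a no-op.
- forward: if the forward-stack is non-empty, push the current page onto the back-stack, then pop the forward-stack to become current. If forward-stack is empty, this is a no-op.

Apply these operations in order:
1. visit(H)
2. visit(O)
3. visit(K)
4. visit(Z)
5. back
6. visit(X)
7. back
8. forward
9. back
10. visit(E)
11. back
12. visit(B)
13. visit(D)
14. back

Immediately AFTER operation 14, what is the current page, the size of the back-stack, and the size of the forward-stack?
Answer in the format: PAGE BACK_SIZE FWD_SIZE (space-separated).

After 1 (visit(H)): cur=H back=1 fwd=0
After 2 (visit(O)): cur=O back=2 fwd=0
After 3 (visit(K)): cur=K back=3 fwd=0
After 4 (visit(Z)): cur=Z back=4 fwd=0
After 5 (back): cur=K back=3 fwd=1
After 6 (visit(X)): cur=X back=4 fwd=0
After 7 (back): cur=K back=3 fwd=1
After 8 (forward): cur=X back=4 fwd=0
After 9 (back): cur=K back=3 fwd=1
After 10 (visit(E)): cur=E back=4 fwd=0
After 11 (back): cur=K back=3 fwd=1
After 12 (visit(B)): cur=B back=4 fwd=0
After 13 (visit(D)): cur=D back=5 fwd=0
After 14 (back): cur=B back=4 fwd=1

B 4 1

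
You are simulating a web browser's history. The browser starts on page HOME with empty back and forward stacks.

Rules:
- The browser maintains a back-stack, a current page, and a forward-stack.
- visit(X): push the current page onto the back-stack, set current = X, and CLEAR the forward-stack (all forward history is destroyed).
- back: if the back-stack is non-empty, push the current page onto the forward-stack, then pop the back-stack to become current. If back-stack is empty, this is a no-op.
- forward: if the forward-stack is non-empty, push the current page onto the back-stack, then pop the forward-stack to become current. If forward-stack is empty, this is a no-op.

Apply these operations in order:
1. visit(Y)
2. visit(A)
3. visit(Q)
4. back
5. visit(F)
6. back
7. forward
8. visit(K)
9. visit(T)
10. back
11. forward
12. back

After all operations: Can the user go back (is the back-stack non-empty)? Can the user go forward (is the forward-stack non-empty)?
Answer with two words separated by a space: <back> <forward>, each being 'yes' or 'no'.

Answer: yes yes

Derivation:
After 1 (visit(Y)): cur=Y back=1 fwd=0
After 2 (visit(A)): cur=A back=2 fwd=0
After 3 (visit(Q)): cur=Q back=3 fwd=0
After 4 (back): cur=A back=2 fwd=1
After 5 (visit(F)): cur=F back=3 fwd=0
After 6 (back): cur=A back=2 fwd=1
After 7 (forward): cur=F back=3 fwd=0
After 8 (visit(K)): cur=K back=4 fwd=0
After 9 (visit(T)): cur=T back=5 fwd=0
After 10 (back): cur=K back=4 fwd=1
After 11 (forward): cur=T back=5 fwd=0
After 12 (back): cur=K back=4 fwd=1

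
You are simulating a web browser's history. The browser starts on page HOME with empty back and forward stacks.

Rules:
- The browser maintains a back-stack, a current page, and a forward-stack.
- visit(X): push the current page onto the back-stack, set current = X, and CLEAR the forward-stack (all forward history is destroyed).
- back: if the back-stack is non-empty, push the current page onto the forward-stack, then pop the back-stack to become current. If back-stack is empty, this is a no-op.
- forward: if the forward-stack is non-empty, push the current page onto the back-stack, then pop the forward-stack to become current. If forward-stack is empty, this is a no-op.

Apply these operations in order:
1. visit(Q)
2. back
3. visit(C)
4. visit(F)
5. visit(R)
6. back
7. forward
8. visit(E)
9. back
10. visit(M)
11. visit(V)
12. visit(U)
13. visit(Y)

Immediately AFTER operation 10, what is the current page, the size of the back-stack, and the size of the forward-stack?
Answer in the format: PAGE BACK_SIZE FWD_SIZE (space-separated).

After 1 (visit(Q)): cur=Q back=1 fwd=0
After 2 (back): cur=HOME back=0 fwd=1
After 3 (visit(C)): cur=C back=1 fwd=0
After 4 (visit(F)): cur=F back=2 fwd=0
After 5 (visit(R)): cur=R back=3 fwd=0
After 6 (back): cur=F back=2 fwd=1
After 7 (forward): cur=R back=3 fwd=0
After 8 (visit(E)): cur=E back=4 fwd=0
After 9 (back): cur=R back=3 fwd=1
After 10 (visit(M)): cur=M back=4 fwd=0

M 4 0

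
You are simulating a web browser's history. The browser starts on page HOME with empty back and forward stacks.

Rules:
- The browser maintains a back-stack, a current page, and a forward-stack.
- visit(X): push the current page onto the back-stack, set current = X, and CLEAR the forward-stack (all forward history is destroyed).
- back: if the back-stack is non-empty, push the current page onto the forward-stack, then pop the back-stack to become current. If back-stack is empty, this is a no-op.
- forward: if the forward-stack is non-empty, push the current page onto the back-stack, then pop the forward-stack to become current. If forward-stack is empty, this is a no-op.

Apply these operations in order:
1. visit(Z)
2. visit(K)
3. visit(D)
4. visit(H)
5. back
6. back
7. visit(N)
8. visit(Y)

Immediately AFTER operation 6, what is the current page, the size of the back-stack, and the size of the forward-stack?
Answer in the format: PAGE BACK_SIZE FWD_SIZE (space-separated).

After 1 (visit(Z)): cur=Z back=1 fwd=0
After 2 (visit(K)): cur=K back=2 fwd=0
After 3 (visit(D)): cur=D back=3 fwd=0
After 4 (visit(H)): cur=H back=4 fwd=0
After 5 (back): cur=D back=3 fwd=1
After 6 (back): cur=K back=2 fwd=2

K 2 2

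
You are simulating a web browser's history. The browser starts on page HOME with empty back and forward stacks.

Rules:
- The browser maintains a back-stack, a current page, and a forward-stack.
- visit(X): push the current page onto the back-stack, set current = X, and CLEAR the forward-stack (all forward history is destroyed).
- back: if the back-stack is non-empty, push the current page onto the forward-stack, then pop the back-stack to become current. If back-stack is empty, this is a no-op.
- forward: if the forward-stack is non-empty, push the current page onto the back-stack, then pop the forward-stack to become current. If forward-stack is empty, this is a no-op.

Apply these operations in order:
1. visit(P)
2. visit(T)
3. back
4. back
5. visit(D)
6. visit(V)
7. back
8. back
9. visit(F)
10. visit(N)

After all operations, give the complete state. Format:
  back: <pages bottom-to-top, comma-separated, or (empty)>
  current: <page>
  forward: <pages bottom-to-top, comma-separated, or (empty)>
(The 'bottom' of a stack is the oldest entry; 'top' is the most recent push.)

Answer: back: HOME,F
current: N
forward: (empty)

Derivation:
After 1 (visit(P)): cur=P back=1 fwd=0
After 2 (visit(T)): cur=T back=2 fwd=0
After 3 (back): cur=P back=1 fwd=1
After 4 (back): cur=HOME back=0 fwd=2
After 5 (visit(D)): cur=D back=1 fwd=0
After 6 (visit(V)): cur=V back=2 fwd=0
After 7 (back): cur=D back=1 fwd=1
After 8 (back): cur=HOME back=0 fwd=2
After 9 (visit(F)): cur=F back=1 fwd=0
After 10 (visit(N)): cur=N back=2 fwd=0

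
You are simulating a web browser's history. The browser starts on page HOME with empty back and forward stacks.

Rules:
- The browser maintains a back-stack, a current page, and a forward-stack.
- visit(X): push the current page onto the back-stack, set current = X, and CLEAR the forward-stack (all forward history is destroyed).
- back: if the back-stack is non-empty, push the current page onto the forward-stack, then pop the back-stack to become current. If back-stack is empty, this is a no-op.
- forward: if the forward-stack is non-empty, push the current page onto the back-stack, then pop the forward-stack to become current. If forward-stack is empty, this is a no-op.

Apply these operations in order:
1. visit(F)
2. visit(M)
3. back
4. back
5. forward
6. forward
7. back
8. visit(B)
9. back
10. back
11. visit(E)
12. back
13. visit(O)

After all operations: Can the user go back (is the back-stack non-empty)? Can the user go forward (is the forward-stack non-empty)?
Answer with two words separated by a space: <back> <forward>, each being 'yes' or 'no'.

Answer: yes no

Derivation:
After 1 (visit(F)): cur=F back=1 fwd=0
After 2 (visit(M)): cur=M back=2 fwd=0
After 3 (back): cur=F back=1 fwd=1
After 4 (back): cur=HOME back=0 fwd=2
After 5 (forward): cur=F back=1 fwd=1
After 6 (forward): cur=M back=2 fwd=0
After 7 (back): cur=F back=1 fwd=1
After 8 (visit(B)): cur=B back=2 fwd=0
After 9 (back): cur=F back=1 fwd=1
After 10 (back): cur=HOME back=0 fwd=2
After 11 (visit(E)): cur=E back=1 fwd=0
After 12 (back): cur=HOME back=0 fwd=1
After 13 (visit(O)): cur=O back=1 fwd=0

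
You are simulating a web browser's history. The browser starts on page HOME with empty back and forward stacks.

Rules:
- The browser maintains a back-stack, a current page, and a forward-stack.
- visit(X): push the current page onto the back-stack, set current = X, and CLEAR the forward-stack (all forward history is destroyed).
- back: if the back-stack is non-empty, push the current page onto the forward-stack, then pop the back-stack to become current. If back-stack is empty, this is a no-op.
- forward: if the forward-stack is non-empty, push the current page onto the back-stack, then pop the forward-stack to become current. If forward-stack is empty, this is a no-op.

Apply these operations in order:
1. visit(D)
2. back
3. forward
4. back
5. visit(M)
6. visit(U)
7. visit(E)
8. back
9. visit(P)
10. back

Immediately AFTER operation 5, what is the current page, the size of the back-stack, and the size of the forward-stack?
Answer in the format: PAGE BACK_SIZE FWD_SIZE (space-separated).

After 1 (visit(D)): cur=D back=1 fwd=0
After 2 (back): cur=HOME back=0 fwd=1
After 3 (forward): cur=D back=1 fwd=0
After 4 (back): cur=HOME back=0 fwd=1
After 5 (visit(M)): cur=M back=1 fwd=0

M 1 0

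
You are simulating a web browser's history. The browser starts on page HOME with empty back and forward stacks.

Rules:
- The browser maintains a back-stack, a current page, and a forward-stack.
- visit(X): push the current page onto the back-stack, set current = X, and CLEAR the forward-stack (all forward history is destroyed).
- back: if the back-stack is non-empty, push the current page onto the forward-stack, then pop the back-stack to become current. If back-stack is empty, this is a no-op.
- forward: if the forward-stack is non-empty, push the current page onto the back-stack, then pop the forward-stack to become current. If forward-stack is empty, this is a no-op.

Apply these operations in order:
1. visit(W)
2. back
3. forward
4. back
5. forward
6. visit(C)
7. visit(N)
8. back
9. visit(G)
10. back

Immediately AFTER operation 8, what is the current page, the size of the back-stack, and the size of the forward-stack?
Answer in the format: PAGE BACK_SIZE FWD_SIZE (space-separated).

After 1 (visit(W)): cur=W back=1 fwd=0
After 2 (back): cur=HOME back=0 fwd=1
After 3 (forward): cur=W back=1 fwd=0
After 4 (back): cur=HOME back=0 fwd=1
After 5 (forward): cur=W back=1 fwd=0
After 6 (visit(C)): cur=C back=2 fwd=0
After 7 (visit(N)): cur=N back=3 fwd=0
After 8 (back): cur=C back=2 fwd=1

C 2 1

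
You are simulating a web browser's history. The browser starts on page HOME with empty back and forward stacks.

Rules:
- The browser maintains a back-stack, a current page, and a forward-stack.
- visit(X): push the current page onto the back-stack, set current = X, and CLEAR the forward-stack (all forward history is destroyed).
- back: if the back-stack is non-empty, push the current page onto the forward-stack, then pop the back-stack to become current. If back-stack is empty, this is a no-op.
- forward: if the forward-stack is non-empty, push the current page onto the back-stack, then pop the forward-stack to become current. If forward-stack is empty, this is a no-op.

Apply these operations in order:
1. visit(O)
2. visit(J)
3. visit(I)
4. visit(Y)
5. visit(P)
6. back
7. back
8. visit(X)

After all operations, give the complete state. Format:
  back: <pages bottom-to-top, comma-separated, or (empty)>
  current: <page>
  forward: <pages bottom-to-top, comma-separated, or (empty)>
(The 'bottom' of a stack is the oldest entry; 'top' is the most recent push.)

Answer: back: HOME,O,J,I
current: X
forward: (empty)

Derivation:
After 1 (visit(O)): cur=O back=1 fwd=0
After 2 (visit(J)): cur=J back=2 fwd=0
After 3 (visit(I)): cur=I back=3 fwd=0
After 4 (visit(Y)): cur=Y back=4 fwd=0
After 5 (visit(P)): cur=P back=5 fwd=0
After 6 (back): cur=Y back=4 fwd=1
After 7 (back): cur=I back=3 fwd=2
After 8 (visit(X)): cur=X back=4 fwd=0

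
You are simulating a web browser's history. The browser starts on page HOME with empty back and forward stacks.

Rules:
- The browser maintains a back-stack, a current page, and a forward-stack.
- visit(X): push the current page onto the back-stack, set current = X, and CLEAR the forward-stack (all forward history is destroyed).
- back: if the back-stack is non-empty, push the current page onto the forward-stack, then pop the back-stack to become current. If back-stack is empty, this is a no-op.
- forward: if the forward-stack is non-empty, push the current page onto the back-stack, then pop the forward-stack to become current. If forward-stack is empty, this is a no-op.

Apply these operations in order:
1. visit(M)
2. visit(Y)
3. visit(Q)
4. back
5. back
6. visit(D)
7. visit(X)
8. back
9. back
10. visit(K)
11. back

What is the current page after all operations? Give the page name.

After 1 (visit(M)): cur=M back=1 fwd=0
After 2 (visit(Y)): cur=Y back=2 fwd=0
After 3 (visit(Q)): cur=Q back=3 fwd=0
After 4 (back): cur=Y back=2 fwd=1
After 5 (back): cur=M back=1 fwd=2
After 6 (visit(D)): cur=D back=2 fwd=0
After 7 (visit(X)): cur=X back=3 fwd=0
After 8 (back): cur=D back=2 fwd=1
After 9 (back): cur=M back=1 fwd=2
After 10 (visit(K)): cur=K back=2 fwd=0
After 11 (back): cur=M back=1 fwd=1

Answer: M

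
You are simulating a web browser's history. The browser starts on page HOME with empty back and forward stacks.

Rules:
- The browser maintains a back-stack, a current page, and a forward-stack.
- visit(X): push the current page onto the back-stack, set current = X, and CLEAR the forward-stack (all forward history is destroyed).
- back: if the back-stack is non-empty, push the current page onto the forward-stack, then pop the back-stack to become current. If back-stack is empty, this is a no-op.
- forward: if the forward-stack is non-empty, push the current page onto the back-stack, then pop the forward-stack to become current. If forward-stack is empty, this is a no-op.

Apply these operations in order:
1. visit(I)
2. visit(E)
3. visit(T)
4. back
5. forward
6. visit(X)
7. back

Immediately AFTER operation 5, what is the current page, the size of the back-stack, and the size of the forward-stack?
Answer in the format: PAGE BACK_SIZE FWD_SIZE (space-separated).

After 1 (visit(I)): cur=I back=1 fwd=0
After 2 (visit(E)): cur=E back=2 fwd=0
After 3 (visit(T)): cur=T back=3 fwd=0
After 4 (back): cur=E back=2 fwd=1
After 5 (forward): cur=T back=3 fwd=0

T 3 0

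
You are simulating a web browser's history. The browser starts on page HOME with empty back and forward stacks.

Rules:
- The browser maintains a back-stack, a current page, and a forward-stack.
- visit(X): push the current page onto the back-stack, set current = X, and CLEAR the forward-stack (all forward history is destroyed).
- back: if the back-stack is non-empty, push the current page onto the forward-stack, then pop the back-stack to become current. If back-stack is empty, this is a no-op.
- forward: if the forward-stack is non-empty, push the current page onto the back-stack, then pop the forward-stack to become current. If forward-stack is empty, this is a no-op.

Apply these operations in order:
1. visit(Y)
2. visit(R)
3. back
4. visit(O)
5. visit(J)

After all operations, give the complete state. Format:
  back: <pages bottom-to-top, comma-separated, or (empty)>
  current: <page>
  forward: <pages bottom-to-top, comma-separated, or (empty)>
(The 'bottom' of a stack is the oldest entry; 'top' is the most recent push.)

After 1 (visit(Y)): cur=Y back=1 fwd=0
After 2 (visit(R)): cur=R back=2 fwd=0
After 3 (back): cur=Y back=1 fwd=1
After 4 (visit(O)): cur=O back=2 fwd=0
After 5 (visit(J)): cur=J back=3 fwd=0

Answer: back: HOME,Y,O
current: J
forward: (empty)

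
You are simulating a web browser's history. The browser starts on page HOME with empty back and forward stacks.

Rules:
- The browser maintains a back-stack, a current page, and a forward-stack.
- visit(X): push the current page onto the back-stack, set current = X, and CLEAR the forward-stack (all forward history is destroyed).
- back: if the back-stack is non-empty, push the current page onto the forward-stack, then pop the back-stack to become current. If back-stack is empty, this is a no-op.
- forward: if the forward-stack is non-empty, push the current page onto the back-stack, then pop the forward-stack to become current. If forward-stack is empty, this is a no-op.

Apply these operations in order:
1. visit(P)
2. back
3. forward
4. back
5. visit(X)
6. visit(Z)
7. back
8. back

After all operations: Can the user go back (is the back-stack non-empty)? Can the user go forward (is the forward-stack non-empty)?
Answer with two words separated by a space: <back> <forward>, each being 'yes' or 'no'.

After 1 (visit(P)): cur=P back=1 fwd=0
After 2 (back): cur=HOME back=0 fwd=1
After 3 (forward): cur=P back=1 fwd=0
After 4 (back): cur=HOME back=0 fwd=1
After 5 (visit(X)): cur=X back=1 fwd=0
After 6 (visit(Z)): cur=Z back=2 fwd=0
After 7 (back): cur=X back=1 fwd=1
After 8 (back): cur=HOME back=0 fwd=2

Answer: no yes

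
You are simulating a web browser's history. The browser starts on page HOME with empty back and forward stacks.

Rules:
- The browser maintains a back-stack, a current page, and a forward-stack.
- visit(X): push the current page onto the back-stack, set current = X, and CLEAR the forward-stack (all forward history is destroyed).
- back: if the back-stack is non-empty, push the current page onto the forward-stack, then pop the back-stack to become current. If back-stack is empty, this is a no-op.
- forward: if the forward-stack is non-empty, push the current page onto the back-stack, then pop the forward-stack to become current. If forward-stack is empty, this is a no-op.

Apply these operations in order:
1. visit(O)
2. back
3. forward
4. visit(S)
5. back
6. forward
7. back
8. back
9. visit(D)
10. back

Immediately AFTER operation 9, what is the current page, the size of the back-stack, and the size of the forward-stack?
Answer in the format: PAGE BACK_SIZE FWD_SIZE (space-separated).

After 1 (visit(O)): cur=O back=1 fwd=0
After 2 (back): cur=HOME back=0 fwd=1
After 3 (forward): cur=O back=1 fwd=0
After 4 (visit(S)): cur=S back=2 fwd=0
After 5 (back): cur=O back=1 fwd=1
After 6 (forward): cur=S back=2 fwd=0
After 7 (back): cur=O back=1 fwd=1
After 8 (back): cur=HOME back=0 fwd=2
After 9 (visit(D)): cur=D back=1 fwd=0

D 1 0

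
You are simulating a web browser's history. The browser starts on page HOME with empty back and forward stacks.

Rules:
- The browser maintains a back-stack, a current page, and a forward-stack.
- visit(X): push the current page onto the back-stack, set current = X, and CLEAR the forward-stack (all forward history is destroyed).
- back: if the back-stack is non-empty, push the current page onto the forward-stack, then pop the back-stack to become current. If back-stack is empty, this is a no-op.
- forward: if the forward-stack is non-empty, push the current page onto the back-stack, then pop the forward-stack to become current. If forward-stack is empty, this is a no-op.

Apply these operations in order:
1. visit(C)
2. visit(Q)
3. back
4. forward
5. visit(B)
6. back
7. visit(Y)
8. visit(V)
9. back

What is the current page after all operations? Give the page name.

Answer: Y

Derivation:
After 1 (visit(C)): cur=C back=1 fwd=0
After 2 (visit(Q)): cur=Q back=2 fwd=0
After 3 (back): cur=C back=1 fwd=1
After 4 (forward): cur=Q back=2 fwd=0
After 5 (visit(B)): cur=B back=3 fwd=0
After 6 (back): cur=Q back=2 fwd=1
After 7 (visit(Y)): cur=Y back=3 fwd=0
After 8 (visit(V)): cur=V back=4 fwd=0
After 9 (back): cur=Y back=3 fwd=1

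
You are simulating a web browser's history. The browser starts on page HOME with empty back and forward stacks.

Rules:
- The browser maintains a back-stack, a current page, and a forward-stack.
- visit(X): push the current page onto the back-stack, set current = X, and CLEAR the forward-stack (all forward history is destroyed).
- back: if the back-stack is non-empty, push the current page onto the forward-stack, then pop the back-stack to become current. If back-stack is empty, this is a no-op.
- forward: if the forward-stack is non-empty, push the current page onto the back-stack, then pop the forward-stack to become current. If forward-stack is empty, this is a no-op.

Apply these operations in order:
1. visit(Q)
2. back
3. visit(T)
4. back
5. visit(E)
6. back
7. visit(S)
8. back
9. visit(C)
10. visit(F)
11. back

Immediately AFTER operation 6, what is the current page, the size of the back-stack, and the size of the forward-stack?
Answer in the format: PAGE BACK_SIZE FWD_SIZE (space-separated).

After 1 (visit(Q)): cur=Q back=1 fwd=0
After 2 (back): cur=HOME back=0 fwd=1
After 3 (visit(T)): cur=T back=1 fwd=0
After 4 (back): cur=HOME back=0 fwd=1
After 5 (visit(E)): cur=E back=1 fwd=0
After 6 (back): cur=HOME back=0 fwd=1

HOME 0 1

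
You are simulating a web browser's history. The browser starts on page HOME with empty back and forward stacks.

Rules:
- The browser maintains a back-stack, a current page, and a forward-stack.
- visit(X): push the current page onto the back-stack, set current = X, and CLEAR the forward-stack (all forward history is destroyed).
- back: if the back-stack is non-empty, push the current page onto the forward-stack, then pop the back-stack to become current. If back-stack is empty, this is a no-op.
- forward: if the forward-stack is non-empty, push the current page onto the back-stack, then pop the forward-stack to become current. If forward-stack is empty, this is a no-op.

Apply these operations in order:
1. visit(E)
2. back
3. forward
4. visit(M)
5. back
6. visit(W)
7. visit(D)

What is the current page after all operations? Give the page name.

Answer: D

Derivation:
After 1 (visit(E)): cur=E back=1 fwd=0
After 2 (back): cur=HOME back=0 fwd=1
After 3 (forward): cur=E back=1 fwd=0
After 4 (visit(M)): cur=M back=2 fwd=0
After 5 (back): cur=E back=1 fwd=1
After 6 (visit(W)): cur=W back=2 fwd=0
After 7 (visit(D)): cur=D back=3 fwd=0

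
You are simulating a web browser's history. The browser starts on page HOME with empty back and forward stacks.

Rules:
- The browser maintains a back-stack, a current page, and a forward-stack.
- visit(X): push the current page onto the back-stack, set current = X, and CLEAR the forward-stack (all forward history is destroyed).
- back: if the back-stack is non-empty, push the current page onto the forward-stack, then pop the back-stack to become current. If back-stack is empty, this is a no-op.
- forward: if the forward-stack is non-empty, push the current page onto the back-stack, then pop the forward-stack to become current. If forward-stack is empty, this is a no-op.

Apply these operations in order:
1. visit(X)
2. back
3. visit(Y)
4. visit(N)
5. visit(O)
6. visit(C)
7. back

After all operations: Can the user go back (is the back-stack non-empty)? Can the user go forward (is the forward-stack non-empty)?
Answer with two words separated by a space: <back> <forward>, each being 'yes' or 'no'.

Answer: yes yes

Derivation:
After 1 (visit(X)): cur=X back=1 fwd=0
After 2 (back): cur=HOME back=0 fwd=1
After 3 (visit(Y)): cur=Y back=1 fwd=0
After 4 (visit(N)): cur=N back=2 fwd=0
After 5 (visit(O)): cur=O back=3 fwd=0
After 6 (visit(C)): cur=C back=4 fwd=0
After 7 (back): cur=O back=3 fwd=1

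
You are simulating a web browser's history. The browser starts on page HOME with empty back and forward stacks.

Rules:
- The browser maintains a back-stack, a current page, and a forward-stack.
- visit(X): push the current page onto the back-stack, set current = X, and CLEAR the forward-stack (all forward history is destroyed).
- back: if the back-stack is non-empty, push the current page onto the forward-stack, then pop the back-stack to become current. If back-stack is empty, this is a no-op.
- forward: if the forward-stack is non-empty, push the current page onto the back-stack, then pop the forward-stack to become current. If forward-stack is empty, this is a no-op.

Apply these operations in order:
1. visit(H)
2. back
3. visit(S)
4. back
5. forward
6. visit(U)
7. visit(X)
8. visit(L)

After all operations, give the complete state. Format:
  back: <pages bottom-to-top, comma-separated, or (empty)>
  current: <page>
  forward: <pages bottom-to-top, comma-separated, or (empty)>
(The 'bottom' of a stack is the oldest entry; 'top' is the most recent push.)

Answer: back: HOME,S,U,X
current: L
forward: (empty)

Derivation:
After 1 (visit(H)): cur=H back=1 fwd=0
After 2 (back): cur=HOME back=0 fwd=1
After 3 (visit(S)): cur=S back=1 fwd=0
After 4 (back): cur=HOME back=0 fwd=1
After 5 (forward): cur=S back=1 fwd=0
After 6 (visit(U)): cur=U back=2 fwd=0
After 7 (visit(X)): cur=X back=3 fwd=0
After 8 (visit(L)): cur=L back=4 fwd=0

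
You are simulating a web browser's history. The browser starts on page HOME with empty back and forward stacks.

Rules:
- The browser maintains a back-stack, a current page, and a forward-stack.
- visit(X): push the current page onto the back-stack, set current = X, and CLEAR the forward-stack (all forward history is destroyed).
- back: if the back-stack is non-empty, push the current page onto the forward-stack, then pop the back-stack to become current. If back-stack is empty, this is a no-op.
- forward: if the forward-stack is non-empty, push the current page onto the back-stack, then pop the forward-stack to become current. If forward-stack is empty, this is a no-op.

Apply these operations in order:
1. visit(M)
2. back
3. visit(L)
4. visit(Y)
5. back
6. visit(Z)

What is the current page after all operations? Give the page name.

After 1 (visit(M)): cur=M back=1 fwd=0
After 2 (back): cur=HOME back=0 fwd=1
After 3 (visit(L)): cur=L back=1 fwd=0
After 4 (visit(Y)): cur=Y back=2 fwd=0
After 5 (back): cur=L back=1 fwd=1
After 6 (visit(Z)): cur=Z back=2 fwd=0

Answer: Z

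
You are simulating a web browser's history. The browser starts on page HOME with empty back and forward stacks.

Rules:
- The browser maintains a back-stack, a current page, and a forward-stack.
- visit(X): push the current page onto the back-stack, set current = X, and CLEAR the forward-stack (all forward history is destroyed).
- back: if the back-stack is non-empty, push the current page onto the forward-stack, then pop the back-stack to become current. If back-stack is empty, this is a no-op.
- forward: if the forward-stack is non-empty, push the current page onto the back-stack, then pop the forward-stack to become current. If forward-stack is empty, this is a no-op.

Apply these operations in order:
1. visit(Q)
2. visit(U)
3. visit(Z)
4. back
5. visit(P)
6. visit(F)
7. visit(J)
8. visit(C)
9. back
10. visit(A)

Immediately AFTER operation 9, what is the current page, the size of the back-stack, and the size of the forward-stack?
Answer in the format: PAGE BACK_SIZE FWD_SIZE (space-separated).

After 1 (visit(Q)): cur=Q back=1 fwd=0
After 2 (visit(U)): cur=U back=2 fwd=0
After 3 (visit(Z)): cur=Z back=3 fwd=0
After 4 (back): cur=U back=2 fwd=1
After 5 (visit(P)): cur=P back=3 fwd=0
After 6 (visit(F)): cur=F back=4 fwd=0
After 7 (visit(J)): cur=J back=5 fwd=0
After 8 (visit(C)): cur=C back=6 fwd=0
After 9 (back): cur=J back=5 fwd=1

J 5 1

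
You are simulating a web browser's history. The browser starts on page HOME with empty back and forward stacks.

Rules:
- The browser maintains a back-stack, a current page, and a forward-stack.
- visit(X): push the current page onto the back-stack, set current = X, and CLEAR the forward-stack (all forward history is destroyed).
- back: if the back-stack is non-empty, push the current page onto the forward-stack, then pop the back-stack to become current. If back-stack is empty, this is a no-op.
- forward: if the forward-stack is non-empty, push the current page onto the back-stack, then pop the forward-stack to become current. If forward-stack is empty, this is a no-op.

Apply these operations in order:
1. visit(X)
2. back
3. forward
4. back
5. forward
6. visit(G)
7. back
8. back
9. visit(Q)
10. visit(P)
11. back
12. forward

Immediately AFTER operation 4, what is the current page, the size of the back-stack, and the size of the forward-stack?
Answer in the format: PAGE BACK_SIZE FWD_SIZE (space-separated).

After 1 (visit(X)): cur=X back=1 fwd=0
After 2 (back): cur=HOME back=0 fwd=1
After 3 (forward): cur=X back=1 fwd=0
After 4 (back): cur=HOME back=0 fwd=1

HOME 0 1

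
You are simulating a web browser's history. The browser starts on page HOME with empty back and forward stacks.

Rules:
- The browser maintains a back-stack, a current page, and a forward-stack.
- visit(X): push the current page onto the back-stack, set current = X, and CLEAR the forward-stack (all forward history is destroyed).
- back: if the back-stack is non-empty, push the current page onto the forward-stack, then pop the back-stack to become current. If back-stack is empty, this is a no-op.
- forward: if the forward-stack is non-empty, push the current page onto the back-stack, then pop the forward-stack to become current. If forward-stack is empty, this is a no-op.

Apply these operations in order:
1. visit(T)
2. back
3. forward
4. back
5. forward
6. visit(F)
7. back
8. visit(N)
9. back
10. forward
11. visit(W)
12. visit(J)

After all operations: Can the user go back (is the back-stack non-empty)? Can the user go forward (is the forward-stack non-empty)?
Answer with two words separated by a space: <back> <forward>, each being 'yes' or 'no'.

Answer: yes no

Derivation:
After 1 (visit(T)): cur=T back=1 fwd=0
After 2 (back): cur=HOME back=0 fwd=1
After 3 (forward): cur=T back=1 fwd=0
After 4 (back): cur=HOME back=0 fwd=1
After 5 (forward): cur=T back=1 fwd=0
After 6 (visit(F)): cur=F back=2 fwd=0
After 7 (back): cur=T back=1 fwd=1
After 8 (visit(N)): cur=N back=2 fwd=0
After 9 (back): cur=T back=1 fwd=1
After 10 (forward): cur=N back=2 fwd=0
After 11 (visit(W)): cur=W back=3 fwd=0
After 12 (visit(J)): cur=J back=4 fwd=0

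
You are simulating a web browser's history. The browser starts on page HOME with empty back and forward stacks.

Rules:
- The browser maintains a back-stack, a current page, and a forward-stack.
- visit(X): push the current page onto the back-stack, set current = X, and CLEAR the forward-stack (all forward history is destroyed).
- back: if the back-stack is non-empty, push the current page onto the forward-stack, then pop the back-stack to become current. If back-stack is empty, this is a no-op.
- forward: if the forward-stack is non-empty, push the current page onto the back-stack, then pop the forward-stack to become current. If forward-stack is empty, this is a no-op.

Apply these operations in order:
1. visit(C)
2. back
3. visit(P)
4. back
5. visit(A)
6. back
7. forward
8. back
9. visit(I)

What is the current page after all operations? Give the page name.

After 1 (visit(C)): cur=C back=1 fwd=0
After 2 (back): cur=HOME back=0 fwd=1
After 3 (visit(P)): cur=P back=1 fwd=0
After 4 (back): cur=HOME back=0 fwd=1
After 5 (visit(A)): cur=A back=1 fwd=0
After 6 (back): cur=HOME back=0 fwd=1
After 7 (forward): cur=A back=1 fwd=0
After 8 (back): cur=HOME back=0 fwd=1
After 9 (visit(I)): cur=I back=1 fwd=0

Answer: I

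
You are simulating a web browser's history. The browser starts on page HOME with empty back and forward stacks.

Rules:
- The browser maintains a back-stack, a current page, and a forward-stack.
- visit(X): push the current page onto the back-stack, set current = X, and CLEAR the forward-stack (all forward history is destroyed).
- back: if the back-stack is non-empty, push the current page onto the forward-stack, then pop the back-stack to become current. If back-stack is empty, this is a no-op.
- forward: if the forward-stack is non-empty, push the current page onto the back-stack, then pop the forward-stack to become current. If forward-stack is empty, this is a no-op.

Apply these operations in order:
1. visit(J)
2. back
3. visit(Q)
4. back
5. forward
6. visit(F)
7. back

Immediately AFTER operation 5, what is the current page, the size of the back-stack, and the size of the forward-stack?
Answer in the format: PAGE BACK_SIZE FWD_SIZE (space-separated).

After 1 (visit(J)): cur=J back=1 fwd=0
After 2 (back): cur=HOME back=0 fwd=1
After 3 (visit(Q)): cur=Q back=1 fwd=0
After 4 (back): cur=HOME back=0 fwd=1
After 5 (forward): cur=Q back=1 fwd=0

Q 1 0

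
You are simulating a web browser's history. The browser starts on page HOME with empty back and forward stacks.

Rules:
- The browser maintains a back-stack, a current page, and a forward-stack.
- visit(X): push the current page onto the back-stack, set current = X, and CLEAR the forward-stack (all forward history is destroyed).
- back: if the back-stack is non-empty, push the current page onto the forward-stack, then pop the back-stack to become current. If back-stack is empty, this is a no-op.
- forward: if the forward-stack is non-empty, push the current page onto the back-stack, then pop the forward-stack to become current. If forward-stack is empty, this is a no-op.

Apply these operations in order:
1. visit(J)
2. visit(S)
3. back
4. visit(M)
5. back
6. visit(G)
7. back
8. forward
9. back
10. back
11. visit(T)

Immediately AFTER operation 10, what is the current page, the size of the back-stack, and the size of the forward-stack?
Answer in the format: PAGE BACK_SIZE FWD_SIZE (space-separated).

After 1 (visit(J)): cur=J back=1 fwd=0
After 2 (visit(S)): cur=S back=2 fwd=0
After 3 (back): cur=J back=1 fwd=1
After 4 (visit(M)): cur=M back=2 fwd=0
After 5 (back): cur=J back=1 fwd=1
After 6 (visit(G)): cur=G back=2 fwd=0
After 7 (back): cur=J back=1 fwd=1
After 8 (forward): cur=G back=2 fwd=0
After 9 (back): cur=J back=1 fwd=1
After 10 (back): cur=HOME back=0 fwd=2

HOME 0 2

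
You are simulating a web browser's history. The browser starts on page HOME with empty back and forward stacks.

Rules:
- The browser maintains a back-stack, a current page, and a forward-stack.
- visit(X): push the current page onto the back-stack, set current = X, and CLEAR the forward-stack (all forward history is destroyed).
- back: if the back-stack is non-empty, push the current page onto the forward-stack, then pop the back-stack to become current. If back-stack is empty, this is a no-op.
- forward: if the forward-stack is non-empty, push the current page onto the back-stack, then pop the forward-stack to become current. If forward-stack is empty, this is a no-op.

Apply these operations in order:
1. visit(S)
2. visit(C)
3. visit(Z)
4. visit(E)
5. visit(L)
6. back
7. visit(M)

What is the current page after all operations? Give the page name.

Answer: M

Derivation:
After 1 (visit(S)): cur=S back=1 fwd=0
After 2 (visit(C)): cur=C back=2 fwd=0
After 3 (visit(Z)): cur=Z back=3 fwd=0
After 4 (visit(E)): cur=E back=4 fwd=0
After 5 (visit(L)): cur=L back=5 fwd=0
After 6 (back): cur=E back=4 fwd=1
After 7 (visit(M)): cur=M back=5 fwd=0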